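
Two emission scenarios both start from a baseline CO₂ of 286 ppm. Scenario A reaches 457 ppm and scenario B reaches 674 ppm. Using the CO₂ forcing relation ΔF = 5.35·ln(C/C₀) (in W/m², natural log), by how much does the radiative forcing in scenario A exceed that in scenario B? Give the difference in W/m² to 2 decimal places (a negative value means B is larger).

ΔF_A = 5.35 ln(457/286) = 5.35 × 0.46869 = 2.5075 W/m².
ΔF_B = 5.35 ln(674/286) = 5.35 × 0.85724 = 4.5862 W/m².
Difference: 2.5075 − 4.5862 = -2.0787 W/m².

ΔF_A − ΔF_B = -2.08 W/m²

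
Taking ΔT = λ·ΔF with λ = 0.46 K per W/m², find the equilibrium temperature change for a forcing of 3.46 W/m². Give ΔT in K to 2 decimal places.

ΔT = 1.59 K

ΔT = λ ΔF = 0.46 × 3.46 = 1.5916 K.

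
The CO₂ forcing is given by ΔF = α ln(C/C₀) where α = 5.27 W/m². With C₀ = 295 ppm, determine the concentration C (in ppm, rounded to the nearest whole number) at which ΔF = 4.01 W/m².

Set 5.27 ln(C/295) = 4.01, so ln(C/295) = 4.01/5.27 = 0.76091.
Then C/295 = e^0.76091 = 2.14022, giving C = 295 × 2.14022 = 631.36 ppm.

C ≈ 631 ppm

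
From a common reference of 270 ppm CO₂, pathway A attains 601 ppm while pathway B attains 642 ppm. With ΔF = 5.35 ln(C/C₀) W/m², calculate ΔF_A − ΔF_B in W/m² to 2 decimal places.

ΔF_A = 5.35 ln(601/270) = 5.35 × 0.80017 = 4.2809 W/m².
ΔF_B = 5.35 ln(642/270) = 5.35 × 0.86617 = 4.6340 W/m².
Difference: 4.2809 − 4.6340 = -0.3531 W/m².

ΔF_A − ΔF_B = -0.35 W/m²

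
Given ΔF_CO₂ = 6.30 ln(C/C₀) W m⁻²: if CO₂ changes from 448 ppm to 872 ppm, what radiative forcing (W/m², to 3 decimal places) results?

ΔF = 4.196 W/m²

CO₂: 6.30 × ln(872/448) = 6.30 × ln(1.94643) = 6.30 × 0.66600 = 4.1958 W/m².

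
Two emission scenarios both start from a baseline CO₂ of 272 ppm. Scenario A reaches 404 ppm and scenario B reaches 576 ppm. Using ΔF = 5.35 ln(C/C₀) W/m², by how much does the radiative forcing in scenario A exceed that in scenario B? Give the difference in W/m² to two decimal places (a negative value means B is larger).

ΔF_A = 5.35 ln(404/272) = 5.35 × 0.39561 = 2.1165 W/m².
ΔF_B = 5.35 ln(576/272) = 5.35 × 0.75031 = 4.0142 W/m².
Difference: 2.1165 − 4.0142 = -1.8977 W/m².

ΔF_A − ΔF_B = -1.90 W/m²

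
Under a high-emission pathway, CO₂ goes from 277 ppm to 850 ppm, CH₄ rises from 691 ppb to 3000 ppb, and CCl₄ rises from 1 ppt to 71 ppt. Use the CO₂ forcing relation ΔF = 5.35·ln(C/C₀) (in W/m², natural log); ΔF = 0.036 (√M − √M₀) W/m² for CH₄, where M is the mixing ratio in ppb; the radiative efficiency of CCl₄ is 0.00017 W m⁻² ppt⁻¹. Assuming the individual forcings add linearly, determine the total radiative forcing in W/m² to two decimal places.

ΔF = 7.04 W/m²

CO₂: 5.35 × ln(850/277) = 5.35 × ln(3.06859) = 5.35 × 1.12122 = 5.9985 W/m².
CH₄: 0.036 × (√3000 − √691) = 0.036 × (54.7723 − 26.2869) = 0.036 × 28.4854 = 1.0255 W/m².
CCl₄: ΔF = 0.00017 × (71 − 1) = 0.00017 × 70 = 0.0119 W/m².
Total ΔF = 5.9985 + 1.0255 + 0.0119 = 7.0359 W/m².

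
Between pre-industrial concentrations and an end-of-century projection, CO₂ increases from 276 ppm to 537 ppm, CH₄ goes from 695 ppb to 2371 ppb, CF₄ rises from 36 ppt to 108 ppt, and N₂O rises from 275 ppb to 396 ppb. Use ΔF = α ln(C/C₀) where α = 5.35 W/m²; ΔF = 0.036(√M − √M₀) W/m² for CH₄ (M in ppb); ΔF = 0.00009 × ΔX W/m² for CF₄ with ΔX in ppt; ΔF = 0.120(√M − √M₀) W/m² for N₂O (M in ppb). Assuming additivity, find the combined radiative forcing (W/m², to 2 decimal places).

CO₂: 5.35 × ln(537/276) = 5.35 × ln(1.94565) = 5.35 × 0.66560 = 3.5610 W/m².
CH₄: 0.036 × (√2371 − √695) = 0.036 × (48.6929 − 26.3629) = 0.036 × 22.3300 = 0.8039 W/m².
CF₄: ΔF = 0.00009 × (108 − 36) = 0.00009 × 72 = 0.0065 W/m².
N₂O: 0.120 × (√396 − √275) = 0.120 × (19.8997 − 16.5831) = 0.120 × 3.3166 = 0.3980 W/m².
Total ΔF = 3.5610 + 0.8039 + 0.0065 + 0.3980 = 4.7694 W/m².

ΔF = 4.77 W/m²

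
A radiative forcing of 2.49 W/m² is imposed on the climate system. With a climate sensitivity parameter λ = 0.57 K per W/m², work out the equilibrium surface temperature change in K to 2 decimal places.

ΔT = 1.42 K

ΔT = λ ΔF = 0.57 × 2.49 = 1.4193 K.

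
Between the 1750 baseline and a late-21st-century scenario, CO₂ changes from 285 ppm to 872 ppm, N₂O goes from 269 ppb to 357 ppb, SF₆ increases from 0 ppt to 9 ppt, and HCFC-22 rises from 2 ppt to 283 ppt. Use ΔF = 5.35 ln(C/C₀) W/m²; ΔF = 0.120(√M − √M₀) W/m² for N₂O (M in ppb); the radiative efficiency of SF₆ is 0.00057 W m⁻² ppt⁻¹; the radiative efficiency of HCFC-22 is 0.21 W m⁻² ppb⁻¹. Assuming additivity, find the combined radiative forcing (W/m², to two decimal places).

CO₂: 5.35 × ln(872/285) = 5.35 × ln(3.05965) = 5.35 × 1.11830 = 5.9829 W/m².
N₂O: 0.120 × (√357 − √269) = 0.120 × (18.8944 − 16.4012) = 0.120 × 2.4932 = 0.2992 W/m².
SF₆: ΔF = 0.00057 × (9 − 0) = 0.00057 × 9 = 0.0051 W/m².
HCFC-22: Δ = 283 − 2 = 281 ppt = 0.281 ppb; ΔF = 0.21 × 0.281 = 0.0590 W/m².
Total ΔF = 5.9829 + 0.2992 + 0.0051 + 0.0590 = 6.3462 W/m².

ΔF = 6.35 W/m²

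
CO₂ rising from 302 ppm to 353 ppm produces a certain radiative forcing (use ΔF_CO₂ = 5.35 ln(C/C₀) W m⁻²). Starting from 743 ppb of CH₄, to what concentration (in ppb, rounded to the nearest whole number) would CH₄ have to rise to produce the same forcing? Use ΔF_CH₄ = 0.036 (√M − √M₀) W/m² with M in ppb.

CO₂ forcing: 5.35 × ln(353/302) = 5.35 × 0.156041 = 0.83482 W/m².
Set 0.036(√M − √743) = 0.83482: √M = 0.83482/0.036 + √743 = 23.1894 + 27.2580 = 50.4474.
M = (50.4474)² = 2544.94 ppb.

M ≈ 2545 ppb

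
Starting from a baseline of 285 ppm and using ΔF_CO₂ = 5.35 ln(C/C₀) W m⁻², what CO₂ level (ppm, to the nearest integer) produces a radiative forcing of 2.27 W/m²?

C ≈ 436 ppm

Set 5.35 ln(C/285) = 2.27, so ln(C/285) = 2.27/5.35 = 0.42430.
Then C/285 = e^0.42430 = 1.52852, giving C = 285 × 1.52852 = 435.63 ppm.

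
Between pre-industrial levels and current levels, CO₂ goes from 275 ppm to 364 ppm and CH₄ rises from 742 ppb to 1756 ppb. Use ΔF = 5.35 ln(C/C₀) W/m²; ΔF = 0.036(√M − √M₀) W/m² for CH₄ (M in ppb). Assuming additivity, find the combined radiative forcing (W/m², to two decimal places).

ΔF = 2.03 W/m²

CO₂: 5.35 × ln(364/275) = 5.35 × ln(1.32364) = 5.35 × 0.28039 = 1.5001 W/m².
CH₄: 0.036 × (√1756 − √742) = 0.036 × (41.9047 − 27.2397) = 0.036 × 14.6650 = 0.5279 W/m².
Total ΔF = 1.5001 + 0.5279 = 2.0280 W/m².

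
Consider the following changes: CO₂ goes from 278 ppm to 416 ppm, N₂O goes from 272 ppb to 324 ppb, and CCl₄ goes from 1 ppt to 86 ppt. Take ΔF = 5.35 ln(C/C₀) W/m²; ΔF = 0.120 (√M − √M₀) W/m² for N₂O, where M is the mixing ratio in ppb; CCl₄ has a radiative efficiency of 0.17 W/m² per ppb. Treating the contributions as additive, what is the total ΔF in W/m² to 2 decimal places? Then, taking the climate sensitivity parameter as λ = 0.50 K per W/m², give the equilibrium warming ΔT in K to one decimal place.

ΔF = 2.35 W/m²; ΔT = 1.2 K

CO₂: 5.35 × ln(416/278) = 5.35 × ln(1.49640) = 5.35 × 0.40306 = 2.1564 W/m².
N₂O: 0.120 × (√324 − √272) = 0.120 × (18.0000 − 16.4924) = 0.120 × 1.5076 = 0.1809 W/m².
CCl₄: Δ = 86 − 1 = 85 ppt = 0.085 ppb; ΔF = 0.17 × 0.085 = 0.0145 W/m².
Total ΔF = 2.1564 + 0.1809 + 0.0145 = 2.3518 W/m².
ΔT = λ ΔF = 0.50 × 2.35 = 1.1750 K.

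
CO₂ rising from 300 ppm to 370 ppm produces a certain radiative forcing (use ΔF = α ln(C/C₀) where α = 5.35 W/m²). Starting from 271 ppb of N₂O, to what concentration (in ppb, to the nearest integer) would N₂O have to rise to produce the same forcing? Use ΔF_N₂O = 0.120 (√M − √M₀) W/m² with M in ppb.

M ≈ 666 ppb

CO₂ forcing: 5.35 × ln(370/300) = 5.35 × 0.209721 = 1.12201 W/m².
Set 0.120(√M − √271) = 1.12201: √M = 1.12201/0.120 + √271 = 9.3501 + 16.4621 = 25.8122.
M = (25.8122)² = 666.27 ppb.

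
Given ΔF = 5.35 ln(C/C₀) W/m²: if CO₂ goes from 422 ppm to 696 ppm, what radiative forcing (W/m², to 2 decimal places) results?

ΔF = 2.68 W/m²

CO₂: 5.35 × ln(696/422) = 5.35 × ln(1.64929) = 5.35 × 0.50034 = 2.6768 W/m².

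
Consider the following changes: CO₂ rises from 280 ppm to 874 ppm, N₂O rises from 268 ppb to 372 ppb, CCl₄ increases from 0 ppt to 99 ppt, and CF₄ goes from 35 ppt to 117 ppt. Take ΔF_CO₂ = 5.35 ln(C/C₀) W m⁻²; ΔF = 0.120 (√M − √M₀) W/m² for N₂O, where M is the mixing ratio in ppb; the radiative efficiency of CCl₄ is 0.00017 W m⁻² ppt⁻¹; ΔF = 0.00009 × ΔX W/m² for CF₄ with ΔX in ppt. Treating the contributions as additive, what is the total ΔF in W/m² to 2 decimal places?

ΔF = 6.46 W/m²

CO₂: 5.35 × ln(874/280) = 5.35 × ln(3.12143) = 5.35 × 1.13829 = 6.0899 W/m².
N₂O: 0.120 × (√372 − √268) = 0.120 × (19.2873 − 16.3707) = 0.120 × 2.9166 = 0.3500 W/m².
CCl₄: ΔF = 0.00017 × (99 − 0) = 0.00017 × 99 = 0.0168 W/m².
CF₄: ΔF = 0.00009 × (117 − 35) = 0.00009 × 82 = 0.0074 W/m².
Total ΔF = 6.0899 + 0.3500 + 0.0168 + 0.0074 = 6.4641 W/m².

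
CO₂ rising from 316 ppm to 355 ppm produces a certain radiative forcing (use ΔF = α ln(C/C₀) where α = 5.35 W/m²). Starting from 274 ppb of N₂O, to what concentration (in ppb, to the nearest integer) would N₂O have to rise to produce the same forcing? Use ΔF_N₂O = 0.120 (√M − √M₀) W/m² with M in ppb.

CO₂ forcing: 5.35 × ln(355/316) = 5.35 × 0.116376 = 0.62261 W/m².
Set 0.120(√M − √274) = 0.62261: √M = 0.62261/0.120 + √274 = 5.1884 + 16.5529 = 21.7413.
M = (21.7413)² = 472.68 ppb.

M ≈ 473 ppb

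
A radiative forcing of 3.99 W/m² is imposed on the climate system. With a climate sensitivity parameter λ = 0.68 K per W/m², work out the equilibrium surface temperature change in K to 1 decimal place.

ΔT = λ ΔF = 0.68 × 3.99 = 2.7132 K.

ΔT = 2.7 K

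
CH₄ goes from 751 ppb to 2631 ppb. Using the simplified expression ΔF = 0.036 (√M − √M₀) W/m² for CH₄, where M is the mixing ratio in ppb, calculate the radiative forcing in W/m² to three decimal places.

CH₄: 0.036 × (√2631 − √751) = 0.036 × (51.2933 − 27.4044) = 0.036 × 23.8889 = 0.8600 W/m².

ΔF = 0.860 W/m²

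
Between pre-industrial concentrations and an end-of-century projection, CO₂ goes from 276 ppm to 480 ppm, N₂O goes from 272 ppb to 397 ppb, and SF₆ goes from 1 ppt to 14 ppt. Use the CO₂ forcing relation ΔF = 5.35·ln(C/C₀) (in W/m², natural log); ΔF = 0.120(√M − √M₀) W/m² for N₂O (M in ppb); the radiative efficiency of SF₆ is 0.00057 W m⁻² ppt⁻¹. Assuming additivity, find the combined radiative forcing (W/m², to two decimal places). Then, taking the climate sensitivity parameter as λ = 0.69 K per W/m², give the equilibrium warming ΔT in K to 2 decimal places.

CO₂: 5.35 × ln(480/276) = 5.35 × ln(1.73913) = 5.35 × 0.55338 = 2.9606 W/m².
N₂O: 0.120 × (√397 − √272) = 0.120 × (19.9249 − 16.4924) = 0.120 × 3.4325 = 0.4119 W/m².
SF₆: ΔF = 0.00057 × (14 − 1) = 0.00057 × 13 = 0.0074 W/m².
Total ΔF = 2.9606 + 0.4119 + 0.0074 = 3.3799 W/m².
ΔT = λ ΔF = 0.69 × 3.38 = 2.3322 K.

ΔF = 3.38 W/m²; ΔT = 2.33 K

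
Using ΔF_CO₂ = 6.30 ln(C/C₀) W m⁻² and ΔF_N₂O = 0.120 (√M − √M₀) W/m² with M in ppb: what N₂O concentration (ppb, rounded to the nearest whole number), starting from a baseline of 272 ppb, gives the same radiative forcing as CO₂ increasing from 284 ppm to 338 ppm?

M ≈ 657 ppb

CO₂ forcing: 6.30 × ln(338/284) = 6.30 × 0.174072 = 1.09665 W/m².
Set 0.120(√M − √272) = 1.09665: √M = 1.09665/0.120 + √272 = 9.1388 + 16.4924 = 25.6312.
M = (25.6312)² = 656.96 ppb.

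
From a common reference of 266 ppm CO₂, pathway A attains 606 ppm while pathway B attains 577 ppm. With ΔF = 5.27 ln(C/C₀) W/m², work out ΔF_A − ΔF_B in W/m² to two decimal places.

ΔF_A − ΔF_B = 0.26 W/m²

ΔF_A = 5.27 ln(606/266) = 5.27 × 0.82338 = 4.3392 W/m².
ΔF_B = 5.27 ln(577/266) = 5.27 × 0.77435 = 4.0808 W/m².
Difference: 4.3392 − 4.0808 = 0.2584 W/m².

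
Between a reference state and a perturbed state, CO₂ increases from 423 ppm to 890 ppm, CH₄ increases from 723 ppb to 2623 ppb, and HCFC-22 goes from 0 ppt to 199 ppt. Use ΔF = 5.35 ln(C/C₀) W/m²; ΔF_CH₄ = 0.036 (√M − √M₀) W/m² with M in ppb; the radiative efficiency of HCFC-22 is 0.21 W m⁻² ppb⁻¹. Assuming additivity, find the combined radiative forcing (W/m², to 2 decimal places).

CO₂: 5.35 × ln(890/423) = 5.35 × ln(2.10402) = 5.35 × 0.74385 = 3.9796 W/m².
CH₄: 0.036 × (√2623 − √723) = 0.036 × (51.2152 − 26.8887) = 0.036 × 24.3265 = 0.8758 W/m².
HCFC-22: Δ = 199 − 0 = 199 ppt = 0.199 ppb; ΔF = 0.21 × 0.199 = 0.0418 W/m².
Total ΔF = 3.9796 + 0.8758 + 0.0418 = 4.8972 W/m².

ΔF = 4.90 W/m²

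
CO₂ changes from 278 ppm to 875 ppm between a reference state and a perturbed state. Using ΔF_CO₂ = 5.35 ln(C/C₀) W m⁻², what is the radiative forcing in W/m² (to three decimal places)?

CO₂: 5.35 × ln(875/278) = 5.35 × ln(3.14748) = 5.35 × 1.14660 = 6.1343 W/m².

ΔF = 6.134 W/m²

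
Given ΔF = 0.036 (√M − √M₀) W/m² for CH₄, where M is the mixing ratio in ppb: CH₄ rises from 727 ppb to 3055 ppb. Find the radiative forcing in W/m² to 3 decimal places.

CH₄: 0.036 × (√3055 − √727) = 0.036 × (55.2721 − 26.9629) = 0.036 × 28.3092 = 1.0191 W/m².

ΔF = 1.019 W/m²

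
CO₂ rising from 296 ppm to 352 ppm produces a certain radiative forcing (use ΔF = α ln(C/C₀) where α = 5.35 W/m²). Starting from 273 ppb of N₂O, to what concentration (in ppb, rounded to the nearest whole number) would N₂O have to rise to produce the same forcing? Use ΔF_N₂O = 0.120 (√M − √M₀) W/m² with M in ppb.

CO₂ forcing: 5.35 × ln(352/296) = 5.35 × 0.173272 = 0.92701 W/m².
Set 0.120(√M − √273) = 0.92701: √M = 0.92701/0.120 + √273 = 7.7251 + 16.5227 = 24.2478.
M = (24.2478)² = 587.96 ppb.

M ≈ 588 ppb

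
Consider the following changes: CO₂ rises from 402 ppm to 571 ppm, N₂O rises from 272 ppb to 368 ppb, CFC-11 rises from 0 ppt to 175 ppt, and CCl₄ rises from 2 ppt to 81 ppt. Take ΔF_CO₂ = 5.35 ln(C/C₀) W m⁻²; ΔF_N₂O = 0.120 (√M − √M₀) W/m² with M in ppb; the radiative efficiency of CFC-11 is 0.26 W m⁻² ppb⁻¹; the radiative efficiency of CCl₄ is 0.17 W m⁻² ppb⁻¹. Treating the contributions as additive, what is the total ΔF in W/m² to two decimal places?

CO₂: 5.35 × ln(571/402) = 5.35 × ln(1.42040) = 5.35 × 0.35094 = 1.8775 W/m².
N₂O: 0.120 × (√368 − √272) = 0.120 × (19.1833 − 16.4924) = 0.120 × 2.6909 = 0.3229 W/m².
CFC-11: Δ = 175 − 0 = 175 ppt = 0.175 ppb; ΔF = 0.26 × 0.175 = 0.0455 W/m².
CCl₄: Δ = 81 − 2 = 79 ppt = 0.079 ppb; ΔF = 0.17 × 0.079 = 0.0134 W/m².
Total ΔF = 1.8775 + 0.3229 + 0.0455 + 0.0134 = 2.2593 W/m².

ΔF = 2.26 W/m²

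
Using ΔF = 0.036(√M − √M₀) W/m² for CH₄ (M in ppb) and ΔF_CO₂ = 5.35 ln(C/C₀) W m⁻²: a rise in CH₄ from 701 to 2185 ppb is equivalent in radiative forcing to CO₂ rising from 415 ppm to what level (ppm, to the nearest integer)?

CH₄ forcing: 0.036 × (√2185 − √701) = 0.036 × (46.7440 − 26.4764) = 0.036 × 20.2676 = 0.72963 W/m².
Set 5.35 ln(C/415) = 0.72963: ln(C/415) = 0.72963/5.35 = 0.13638, so C = 415 × e^0.13638 = 415 × 1.14612 = 475.64 ppm.

C ≈ 476 ppm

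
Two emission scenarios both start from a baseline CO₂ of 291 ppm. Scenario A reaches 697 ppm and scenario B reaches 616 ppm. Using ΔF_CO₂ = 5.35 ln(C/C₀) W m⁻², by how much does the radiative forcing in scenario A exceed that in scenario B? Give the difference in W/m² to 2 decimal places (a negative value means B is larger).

ΔF_A = 5.35 ln(697/291) = 5.35 × 0.87346 = 4.6730 W/m².
ΔF_B = 5.35 ln(616/291) = 5.35 × 0.74992 = 4.0121 W/m².
Difference: 4.6730 − 4.0121 = 0.6609 W/m².

ΔF_A − ΔF_B = 0.66 W/m²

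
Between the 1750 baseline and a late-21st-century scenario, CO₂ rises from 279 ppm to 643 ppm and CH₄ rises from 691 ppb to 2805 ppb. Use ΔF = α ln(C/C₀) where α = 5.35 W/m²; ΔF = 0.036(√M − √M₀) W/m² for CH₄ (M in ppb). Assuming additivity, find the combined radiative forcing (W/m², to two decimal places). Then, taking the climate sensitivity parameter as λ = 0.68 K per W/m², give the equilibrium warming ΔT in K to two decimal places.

ΔF = 5.43 W/m²; ΔT = 3.69 K

CO₂: 5.35 × ln(643/279) = 5.35 × ln(2.30466) = 5.35 × 0.83493 = 4.4669 W/m².
CH₄: 0.036 × (√2805 − √691) = 0.036 × (52.9623 − 26.2869) = 0.036 × 26.6754 = 0.9603 W/m².
Total ΔF = 4.4669 + 0.9603 = 5.4272 W/m².
ΔT = λ ΔF = 0.68 × 5.43 = 3.6924 K.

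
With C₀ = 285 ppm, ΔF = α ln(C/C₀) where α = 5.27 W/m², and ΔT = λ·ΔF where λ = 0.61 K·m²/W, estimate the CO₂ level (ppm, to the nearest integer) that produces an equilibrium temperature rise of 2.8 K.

C ≈ 681 ppm

Required forcing: ΔF = ΔT/λ = 2.8/0.61 = 4.5902 W/m².
Then ln(C/285) = ΔF/5.27 = 4.5902/5.27 = 0.87101.
So C = 285 × e^0.87101 = 285 × 2.38932 = 680.96 ppm.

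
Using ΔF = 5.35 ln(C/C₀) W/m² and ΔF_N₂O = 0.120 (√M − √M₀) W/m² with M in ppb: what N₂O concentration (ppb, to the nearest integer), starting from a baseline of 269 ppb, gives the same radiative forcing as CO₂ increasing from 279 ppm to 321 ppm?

CO₂ forcing: 5.35 × ln(321/279) = 5.35 × 0.140229 = 0.75023 W/m².
Set 0.120(√M − √269) = 0.75023: √M = 0.75023/0.120 + √269 = 6.2519 + 16.4012 = 22.6531.
M = (22.6531)² = 513.16 ppb.

M ≈ 513 ppb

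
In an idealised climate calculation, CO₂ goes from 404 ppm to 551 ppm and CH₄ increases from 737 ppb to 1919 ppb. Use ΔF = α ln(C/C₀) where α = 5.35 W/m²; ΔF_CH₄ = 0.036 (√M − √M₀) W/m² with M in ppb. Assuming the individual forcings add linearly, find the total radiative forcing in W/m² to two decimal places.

ΔF = 2.26 W/m²

CO₂: 5.35 × ln(551/404) = 5.35 × ln(1.36386) = 5.35 × 0.31032 = 1.6602 W/m².
CH₄: 0.036 × (√1919 − √737) = 0.036 × (43.8064 − 27.1477) = 0.036 × 16.6587 = 0.5997 W/m².
Total ΔF = 1.6602 + 0.5997 = 2.2599 W/m².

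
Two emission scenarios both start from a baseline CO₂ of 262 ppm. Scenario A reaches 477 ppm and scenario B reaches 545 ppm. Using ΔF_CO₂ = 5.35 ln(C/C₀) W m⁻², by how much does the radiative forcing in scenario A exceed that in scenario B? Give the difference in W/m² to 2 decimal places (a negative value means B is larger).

ΔF_A − ΔF_B = -0.71 W/m²

ΔF_A = 5.35 ln(477/262) = 5.35 × 0.59917 = 3.2056 W/m².
ΔF_B = 5.35 ln(545/262) = 5.35 × 0.73244 = 3.9186 W/m².
Difference: 3.2056 − 3.9186 = -0.7130 W/m².
(Equivalently, ΔF_A − ΔF_B = 5.35 ln(477/545) = 5.35 × -0.13327 = -0.7130 W/m².)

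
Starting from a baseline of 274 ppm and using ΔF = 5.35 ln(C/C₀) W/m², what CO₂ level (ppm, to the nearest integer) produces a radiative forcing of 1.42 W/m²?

C ≈ 357 ppm

Set 5.35 ln(C/274) = 1.42, so ln(C/274) = 1.42/5.35 = 0.26542.
Then C/274 = e^0.26542 = 1.30398, giving C = 274 × 1.30398 = 357.29 ppm.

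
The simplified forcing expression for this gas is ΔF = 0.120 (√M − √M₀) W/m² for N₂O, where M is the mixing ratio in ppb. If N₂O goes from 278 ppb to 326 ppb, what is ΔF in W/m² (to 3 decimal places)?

N₂O: 0.120 × (√326 − √278) = 0.120 × (18.0555 − 16.6733) = 0.120 × 1.3822 = 0.1659 W/m².

ΔF = 0.166 W/m²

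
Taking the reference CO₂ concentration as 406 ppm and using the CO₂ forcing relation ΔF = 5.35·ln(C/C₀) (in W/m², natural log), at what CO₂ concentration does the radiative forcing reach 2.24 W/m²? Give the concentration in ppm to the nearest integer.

Set 5.35 ln(C/406) = 2.24, so ln(C/406) = 2.24/5.35 = 0.41869.
Then C/406 = e^0.41869 = 1.51997, giving C = 406 × 1.51997 = 617.11 ppm.

C ≈ 617 ppm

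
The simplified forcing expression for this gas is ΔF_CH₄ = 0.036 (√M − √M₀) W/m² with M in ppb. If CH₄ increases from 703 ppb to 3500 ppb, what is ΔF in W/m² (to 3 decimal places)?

ΔF = 1.175 W/m²

CH₄: 0.036 × (√3500 − √703) = 0.036 × (59.1608 − 26.5141) = 0.036 × 32.6467 = 1.1753 W/m².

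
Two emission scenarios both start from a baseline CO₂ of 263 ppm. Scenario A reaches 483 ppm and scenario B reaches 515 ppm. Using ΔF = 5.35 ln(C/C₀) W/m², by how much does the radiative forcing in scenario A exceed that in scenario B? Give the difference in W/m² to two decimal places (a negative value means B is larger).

ΔF_A = 5.35 ln(483/263) = 5.35 × 0.60786 = 3.2521 W/m².
ΔF_B = 5.35 ln(515/263) = 5.35 × 0.67201 = 3.5953 W/m².
Difference: 3.2521 − 3.5953 = -0.3432 W/m².
(Equivalently, ΔF_A − ΔF_B = 5.35 ln(483/515) = 5.35 × -0.06415 = -0.3432 W/m².)

ΔF_A − ΔF_B = -0.34 W/m²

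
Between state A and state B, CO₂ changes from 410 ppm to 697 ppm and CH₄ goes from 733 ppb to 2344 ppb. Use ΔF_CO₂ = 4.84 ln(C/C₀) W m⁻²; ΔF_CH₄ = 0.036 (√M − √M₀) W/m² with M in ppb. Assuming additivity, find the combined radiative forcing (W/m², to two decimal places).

CO₂: 4.84 × ln(697/410) = 4.84 × ln(1.70000) = 4.84 × 0.53063 = 2.5682 W/m².
CH₄: 0.036 × (√2344 − √733) = 0.036 × (48.4149 − 27.0740) = 0.036 × 21.3409 = 0.7683 W/m².
Total ΔF = 2.5682 + 0.7683 = 3.3365 W/m².

ΔF = 3.34 W/m²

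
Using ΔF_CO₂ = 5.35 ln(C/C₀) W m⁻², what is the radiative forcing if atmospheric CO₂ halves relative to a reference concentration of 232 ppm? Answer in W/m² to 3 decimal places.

ΔF = -3.708 W/m²

ΔF = 5.35 × ln(0.5) = 5.35 × -0.69315 = -3.7084 W/m².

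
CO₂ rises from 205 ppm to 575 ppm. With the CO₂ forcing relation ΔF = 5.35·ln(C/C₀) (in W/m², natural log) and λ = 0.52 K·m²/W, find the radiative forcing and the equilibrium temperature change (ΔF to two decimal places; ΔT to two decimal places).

CO₂: 5.35 × ln(575/205) = 5.35 × ln(2.80488) = 5.35 × 1.03136 = 5.5178 W/m².
ΔT = λ ΔF = 0.52 × 5.52 = 2.8704 K.

ΔF = 5.52 W/m²; ΔT = 2.87 K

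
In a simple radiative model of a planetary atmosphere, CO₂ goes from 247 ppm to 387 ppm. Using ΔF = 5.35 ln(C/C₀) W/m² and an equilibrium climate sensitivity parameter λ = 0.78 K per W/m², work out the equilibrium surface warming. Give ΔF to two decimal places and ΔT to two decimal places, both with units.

ΔF = 2.40 W/m²; ΔT = 1.87 K

CO₂: 5.35 × ln(387/247) = 5.35 × ln(1.56680) = 5.35 × 0.44904 = 2.4024 W/m².
ΔT = λ ΔF = 0.78 × 2.40 = 1.8720 K.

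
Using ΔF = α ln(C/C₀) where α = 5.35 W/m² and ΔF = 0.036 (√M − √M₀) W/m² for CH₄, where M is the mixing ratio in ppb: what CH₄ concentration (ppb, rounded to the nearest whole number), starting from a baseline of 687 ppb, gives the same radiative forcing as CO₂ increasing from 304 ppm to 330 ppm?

M ≈ 1475 ppb

CO₂ forcing: 5.35 × ln(330/304) = 5.35 × 0.082065 = 0.43905 W/m².
Set 0.036(√M − √687) = 0.43905: √M = 0.43905/0.036 + √687 = 12.1958 + 26.2107 = 38.4065.
M = (38.4065)² = 1475.06 ppb.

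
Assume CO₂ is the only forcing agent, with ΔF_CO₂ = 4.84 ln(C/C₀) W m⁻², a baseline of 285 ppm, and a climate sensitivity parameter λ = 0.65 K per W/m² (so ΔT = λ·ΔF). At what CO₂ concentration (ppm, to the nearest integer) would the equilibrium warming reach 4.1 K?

Required forcing: ΔF = ΔT/λ = 4.1/0.65 = 6.3077 W/m².
Then ln(C/285) = ΔF/4.84 = 6.3077/4.84 = 1.30324.
So C = 285 × e^1.30324 = 285 × 3.68120 = 1049.14 ppm.

C ≈ 1049 ppm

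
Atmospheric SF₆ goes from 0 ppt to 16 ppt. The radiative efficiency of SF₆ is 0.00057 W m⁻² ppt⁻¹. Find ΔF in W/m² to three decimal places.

SF₆: ΔF = 0.00057 × (16 − 0) = 0.00057 × 16 = 0.0091 W/m².

ΔF = 0.009 W/m²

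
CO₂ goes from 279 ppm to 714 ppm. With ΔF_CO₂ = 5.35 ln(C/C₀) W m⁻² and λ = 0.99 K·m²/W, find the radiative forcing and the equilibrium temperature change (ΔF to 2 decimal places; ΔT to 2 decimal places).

CO₂: 5.35 × ln(714/279) = 5.35 × ln(2.55914) = 5.35 × 0.93967 = 5.0272 W/m².
ΔT = λ ΔF = 0.99 × 5.03 = 4.9797 K.

ΔF = 5.03 W/m²; ΔT = 4.98 K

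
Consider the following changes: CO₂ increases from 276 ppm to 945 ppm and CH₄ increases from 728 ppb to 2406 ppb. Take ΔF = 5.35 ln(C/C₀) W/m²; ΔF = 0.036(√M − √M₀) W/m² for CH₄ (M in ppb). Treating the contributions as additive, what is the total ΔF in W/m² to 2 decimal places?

ΔF = 7.38 W/m²

CO₂: 5.35 × ln(945/276) = 5.35 × ln(3.42391) = 5.35 × 1.23078 = 6.5847 W/m².
CH₄: 0.036 × (√2406 − √728) = 0.036 × (49.0510 − 26.9815) = 0.036 × 22.0695 = 0.7945 W/m².
Total ΔF = 6.5847 + 0.7945 = 7.3792 W/m².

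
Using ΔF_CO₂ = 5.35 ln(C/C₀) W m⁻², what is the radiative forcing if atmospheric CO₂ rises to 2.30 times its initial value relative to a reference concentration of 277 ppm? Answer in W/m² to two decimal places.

ΔF = 5.35 × ln(2.30) = 5.35 × 0.83291 = 4.4561 W/m².

ΔF = 4.46 W/m²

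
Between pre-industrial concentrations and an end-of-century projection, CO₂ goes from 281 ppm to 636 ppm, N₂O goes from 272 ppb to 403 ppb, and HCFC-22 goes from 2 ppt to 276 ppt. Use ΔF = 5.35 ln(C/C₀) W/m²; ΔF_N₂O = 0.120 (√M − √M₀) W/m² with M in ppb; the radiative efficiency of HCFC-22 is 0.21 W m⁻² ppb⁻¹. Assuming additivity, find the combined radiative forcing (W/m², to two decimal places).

ΔF = 4.86 W/m²

CO₂: 5.35 × ln(636/281) = 5.35 × ln(2.26335) = 5.35 × 0.81685 = 4.3701 W/m².
N₂O: 0.120 × (√403 − √272) = 0.120 × (20.0749 − 16.4924) = 0.120 × 3.5825 = 0.4299 W/m².
HCFC-22: Δ = 276 − 2 = 274 ppt = 0.274 ppb; ΔF = 0.21 × 0.274 = 0.0575 W/m².
Total ΔF = 4.3701 + 0.4299 + 0.0575 = 4.8575 W/m².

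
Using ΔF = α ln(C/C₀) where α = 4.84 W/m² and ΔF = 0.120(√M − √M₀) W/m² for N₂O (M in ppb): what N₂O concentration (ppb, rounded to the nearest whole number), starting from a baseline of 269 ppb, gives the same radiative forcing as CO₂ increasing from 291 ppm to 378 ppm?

M ≈ 726 ppb

CO₂ forcing: 4.84 × ln(378/291) = 4.84 × 0.261571 = 1.26600 W/m².
Set 0.120(√M − √269) = 1.26600: √M = 1.26600/0.120 + √269 = 10.5500 + 16.4012 = 26.9512.
M = (26.9512)² = 726.37 ppb.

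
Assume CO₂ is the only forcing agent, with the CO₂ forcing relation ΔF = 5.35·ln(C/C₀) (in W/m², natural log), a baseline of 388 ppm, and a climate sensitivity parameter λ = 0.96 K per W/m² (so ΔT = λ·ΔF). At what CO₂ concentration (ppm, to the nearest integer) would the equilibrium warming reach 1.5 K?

C ≈ 520 ppm

Required forcing: ΔF = ΔT/λ = 1.5/0.96 = 1.5625 W/m².
Then ln(C/388) = ΔF/5.35 = 1.5625/5.35 = 0.29206.
So C = 388 × e^0.29206 = 388 × 1.33918 = 519.60 ppm.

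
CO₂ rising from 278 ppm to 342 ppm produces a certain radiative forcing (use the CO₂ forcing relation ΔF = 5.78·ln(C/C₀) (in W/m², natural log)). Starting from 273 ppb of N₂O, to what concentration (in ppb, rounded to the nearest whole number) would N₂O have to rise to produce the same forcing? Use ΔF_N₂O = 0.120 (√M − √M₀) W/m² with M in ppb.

M ≈ 702 ppb

CO₂ forcing: 5.78 × ln(342/278) = 5.78 × 0.207190 = 1.19756 W/m².
Set 0.120(√M − √273) = 1.19756: √M = 1.19756/0.120 + √273 = 9.9797 + 16.5227 = 26.5024.
M = (26.5024)² = 702.38 ppb.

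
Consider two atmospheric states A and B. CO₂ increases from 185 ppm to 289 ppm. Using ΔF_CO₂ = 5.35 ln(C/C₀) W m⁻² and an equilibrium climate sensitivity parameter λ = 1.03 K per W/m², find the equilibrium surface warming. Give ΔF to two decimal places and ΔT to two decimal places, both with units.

CO₂: 5.35 × ln(289/185) = 5.35 × ln(1.56216) = 5.35 × 0.44607 = 2.3865 W/m².
ΔT = λ ΔF = 1.03 × 2.39 = 2.4617 K.

ΔF = 2.39 W/m²; ΔT = 2.46 K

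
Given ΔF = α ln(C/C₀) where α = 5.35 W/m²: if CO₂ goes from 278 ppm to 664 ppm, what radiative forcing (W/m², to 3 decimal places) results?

CO₂: 5.35 × ln(664/278) = 5.35 × ln(2.38849) = 5.35 × 0.87066 = 4.6580 W/m².

ΔF = 4.658 W/m²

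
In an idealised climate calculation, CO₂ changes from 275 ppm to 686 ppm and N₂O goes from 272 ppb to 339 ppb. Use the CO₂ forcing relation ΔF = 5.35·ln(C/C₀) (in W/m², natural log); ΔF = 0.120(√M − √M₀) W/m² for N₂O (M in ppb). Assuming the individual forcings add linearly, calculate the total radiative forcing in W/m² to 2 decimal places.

ΔF = 5.12 W/m²

CO₂: 5.35 × ln(686/275) = 5.35 × ln(2.49455) = 5.35 × 0.91411 = 4.8905 W/m².
N₂O: 0.120 × (√339 − √272) = 0.120 × (18.4120 − 16.4924) = 0.120 × 1.9196 = 0.2304 W/m².
Total ΔF = 4.8905 + 0.2304 = 5.1209 W/m².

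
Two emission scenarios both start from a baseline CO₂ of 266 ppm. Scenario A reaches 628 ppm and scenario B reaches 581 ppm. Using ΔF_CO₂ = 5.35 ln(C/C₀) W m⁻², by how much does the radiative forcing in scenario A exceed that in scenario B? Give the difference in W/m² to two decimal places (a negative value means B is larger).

ΔF_A − ΔF_B = 0.42 W/m²

ΔF_A = 5.35 ln(628/266) = 5.35 × 0.85904 = 4.5959 W/m².
ΔF_B = 5.35 ln(581/266) = 5.35 × 0.78125 = 4.1797 W/m².
Difference: 4.5959 − 4.1797 = 0.4162 W/m².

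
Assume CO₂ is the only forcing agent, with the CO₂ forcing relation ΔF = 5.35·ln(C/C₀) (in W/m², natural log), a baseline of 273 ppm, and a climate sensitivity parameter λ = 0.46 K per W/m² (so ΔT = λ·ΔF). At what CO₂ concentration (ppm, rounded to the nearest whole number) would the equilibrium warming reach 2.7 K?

Required forcing: ΔF = ΔT/λ = 2.7/0.46 = 5.8696 W/m².
Then ln(C/273) = ΔF/5.35 = 5.8696/5.35 = 1.09712.
So C = 273 × e^1.09712 = 273 × 2.99553 = 817.78 ppm.

C ≈ 818 ppm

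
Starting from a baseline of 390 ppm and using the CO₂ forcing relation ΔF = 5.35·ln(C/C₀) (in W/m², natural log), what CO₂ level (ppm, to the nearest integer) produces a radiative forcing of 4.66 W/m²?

C ≈ 932 ppm

Set 5.35 ln(C/390) = 4.66, so ln(C/390) = 4.66/5.35 = 0.87103.
Then C/390 = e^0.87103 = 2.38937, giving C = 390 × 2.38937 = 931.85 ppm.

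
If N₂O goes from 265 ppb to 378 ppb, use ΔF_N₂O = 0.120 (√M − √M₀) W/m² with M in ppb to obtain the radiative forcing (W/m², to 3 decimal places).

ΔF = 0.380 W/m²

N₂O: 0.120 × (√378 − √265) = 0.120 × (19.4422 − 16.2788) = 0.120 × 3.1634 = 0.3796 W/m².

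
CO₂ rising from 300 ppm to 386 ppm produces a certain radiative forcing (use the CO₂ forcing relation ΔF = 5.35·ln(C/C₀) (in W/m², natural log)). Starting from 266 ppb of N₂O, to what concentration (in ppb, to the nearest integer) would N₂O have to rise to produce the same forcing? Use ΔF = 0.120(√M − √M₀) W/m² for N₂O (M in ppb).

CO₂ forcing: 5.35 × ln(386/300) = 5.35 × 0.252055 = 1.34849 W/m².
Set 0.120(√M − √266) = 1.34849: √M = 1.34849/0.120 + √266 = 11.2374 + 16.3095 = 27.5469.
M = (27.5469)² = 758.83 ppb.

M ≈ 759 ppb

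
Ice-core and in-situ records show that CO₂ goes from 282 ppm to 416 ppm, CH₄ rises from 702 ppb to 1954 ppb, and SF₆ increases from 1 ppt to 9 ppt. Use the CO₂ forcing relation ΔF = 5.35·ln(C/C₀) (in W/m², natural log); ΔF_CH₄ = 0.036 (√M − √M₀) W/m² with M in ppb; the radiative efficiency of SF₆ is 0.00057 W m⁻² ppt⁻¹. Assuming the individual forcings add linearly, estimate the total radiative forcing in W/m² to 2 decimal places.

CO₂: 5.35 × ln(416/282) = 5.35 × ln(1.47518) = 5.35 × 0.38878 = 2.0800 W/m².
CH₄: 0.036 × (√1954 − √702) = 0.036 × (44.2041 − 26.4953) = 0.036 × 17.7088 = 0.6375 W/m².
SF₆: ΔF = 0.00057 × (9 − 1) = 0.00057 × 8 = 0.0046 W/m².
Total ΔF = 2.0800 + 0.6375 + 0.0046 = 2.7221 W/m².

ΔF = 2.72 W/m²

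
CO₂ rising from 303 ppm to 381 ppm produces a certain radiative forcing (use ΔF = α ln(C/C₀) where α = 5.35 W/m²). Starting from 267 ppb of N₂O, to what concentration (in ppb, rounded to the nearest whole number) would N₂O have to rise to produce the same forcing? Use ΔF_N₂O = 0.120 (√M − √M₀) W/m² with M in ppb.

M ≈ 705 ppb

CO₂ forcing: 5.35 × ln(381/303) = 5.35 × 0.229067 = 1.22551 W/m².
Set 0.120(√M − √267) = 1.22551: √M = 1.22551/0.120 + √267 = 10.2126 + 16.3401 = 26.5527.
M = (26.5527)² = 705.05 ppb.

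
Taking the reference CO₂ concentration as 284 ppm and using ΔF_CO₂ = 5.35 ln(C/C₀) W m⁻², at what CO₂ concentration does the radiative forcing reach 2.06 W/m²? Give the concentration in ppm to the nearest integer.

Set 5.35 ln(C/284) = 2.06, so ln(C/284) = 2.06/5.35 = 0.38505.
Then C/284 = e^0.38505 = 1.46969, giving C = 284 × 1.46969 = 417.39 ppm.

C ≈ 417 ppm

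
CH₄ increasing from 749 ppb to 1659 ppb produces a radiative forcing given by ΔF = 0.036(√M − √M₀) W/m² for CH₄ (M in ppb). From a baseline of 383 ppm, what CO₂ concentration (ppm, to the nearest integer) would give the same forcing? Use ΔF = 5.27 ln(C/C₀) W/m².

C ≈ 420 ppm

CH₄ forcing: 0.036 × (√1659 − √749) = 0.036 × (40.7308 − 27.3679) = 0.036 × 13.3629 = 0.48106 W/m².
Set 5.27 ln(C/383) = 0.48106: ln(C/383) = 0.48106/5.27 = 0.09128, so C = 383 × e^0.09128 = 383 × 1.09558 = 419.61 ppm.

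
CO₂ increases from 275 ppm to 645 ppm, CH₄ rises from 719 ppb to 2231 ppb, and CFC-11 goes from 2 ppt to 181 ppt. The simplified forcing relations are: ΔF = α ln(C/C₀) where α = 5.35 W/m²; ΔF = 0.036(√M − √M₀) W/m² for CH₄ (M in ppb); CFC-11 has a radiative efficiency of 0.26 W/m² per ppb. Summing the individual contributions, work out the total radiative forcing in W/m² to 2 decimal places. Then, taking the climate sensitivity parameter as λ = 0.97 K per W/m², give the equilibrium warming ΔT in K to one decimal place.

ΔF = 5.34 W/m²; ΔT = 5.2 K

CO₂: 5.35 × ln(645/275) = 5.35 × ln(2.34545) = 5.35 × 0.85248 = 4.5608 W/m².
CH₄: 0.036 × (√2231 − √719) = 0.036 × (47.2335 − 26.8142) = 0.036 × 20.4193 = 0.7351 W/m².
CFC-11: Δ = 181 − 2 = 179 ppt = 0.179 ppb; ΔF = 0.26 × 0.179 = 0.0465 W/m².
Total ΔF = 4.5608 + 0.7351 + 0.0465 = 5.3424 W/m².
ΔT = λ ΔF = 0.97 × 5.34 = 5.1798 K.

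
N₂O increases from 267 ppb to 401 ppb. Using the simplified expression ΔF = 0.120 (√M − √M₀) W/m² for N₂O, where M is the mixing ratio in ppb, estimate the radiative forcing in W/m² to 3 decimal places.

N₂O: 0.120 × (√401 − √267) = 0.120 × (20.0250 − 16.3401) = 0.120 × 3.6849 = 0.4422 W/m².

ΔF = 0.442 W/m²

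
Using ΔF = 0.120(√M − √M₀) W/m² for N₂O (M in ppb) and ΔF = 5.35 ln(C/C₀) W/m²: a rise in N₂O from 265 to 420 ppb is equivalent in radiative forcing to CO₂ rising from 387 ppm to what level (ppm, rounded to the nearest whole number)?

C ≈ 425 ppm

N₂O forcing: 0.120 × (√420 − √265) = 0.120 × (20.4939 − 16.2788) = 0.120 × 4.2151 = 0.50581 W/m².
Set 5.35 ln(C/387) = 0.50581: ln(C/387) = 0.50581/5.35 = 0.09454, so C = 387 × e^0.09454 = 387 × 1.09915 = 425.37 ppm.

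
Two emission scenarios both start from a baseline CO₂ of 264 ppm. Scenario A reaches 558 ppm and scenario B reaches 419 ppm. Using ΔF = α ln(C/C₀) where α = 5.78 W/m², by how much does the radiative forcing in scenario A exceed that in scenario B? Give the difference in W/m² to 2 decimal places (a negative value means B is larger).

ΔF_A = 5.78 ln(558/264) = 5.78 × 0.74841 = 4.3258 W/m².
ΔF_B = 5.78 ln(419/264) = 5.78 × 0.46192 = 2.6699 W/m².
Difference: 4.3258 − 2.6699 = 1.6559 W/m².
(Equivalently, ΔF_A − ΔF_B = 5.78 ln(558/419) = 5.78 × 0.28649 = 1.6559 W/m².)

ΔF_A − ΔF_B = 1.66 W/m²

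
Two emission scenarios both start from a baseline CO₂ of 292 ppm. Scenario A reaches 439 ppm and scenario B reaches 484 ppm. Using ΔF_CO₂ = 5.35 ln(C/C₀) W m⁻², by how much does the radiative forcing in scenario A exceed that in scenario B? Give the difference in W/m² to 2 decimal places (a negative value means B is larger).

ΔF_A − ΔF_B = -0.52 W/m²

ΔF_A = 5.35 ln(439/292) = 5.35 × 0.40775 = 2.1815 W/m².
ΔF_B = 5.35 ln(484/292) = 5.35 × 0.50533 = 2.7035 W/m².
Difference: 2.1815 − 2.7035 = -0.5220 W/m².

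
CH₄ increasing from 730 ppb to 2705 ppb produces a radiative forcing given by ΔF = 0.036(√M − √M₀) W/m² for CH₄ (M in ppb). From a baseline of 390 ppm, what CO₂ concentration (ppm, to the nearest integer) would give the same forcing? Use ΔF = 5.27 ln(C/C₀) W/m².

CH₄ forcing: 0.036 × (√2705 − √730) = 0.036 × (52.0096 − 27.0185) = 0.036 × 24.9911 = 0.89968 W/m².
Set 5.27 ln(C/390) = 0.89968: ln(C/390) = 0.89968/5.27 = 0.17072, so C = 390 × e^0.17072 = 390 × 1.18616 = 462.60 ppm.

C ≈ 463 ppm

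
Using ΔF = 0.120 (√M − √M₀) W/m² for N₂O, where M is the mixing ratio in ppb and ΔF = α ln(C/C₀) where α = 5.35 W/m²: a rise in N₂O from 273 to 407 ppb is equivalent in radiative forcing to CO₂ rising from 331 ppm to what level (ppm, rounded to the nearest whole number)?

C ≈ 359 ppm

N₂O forcing: 0.120 × (√407 − √273) = 0.120 × (20.1742 − 16.5227) = 0.120 × 3.6515 = 0.43818 W/m².
Set 5.35 ln(C/331) = 0.43818: ln(C/331) = 0.43818/5.35 = 0.08190, so C = 331 × e^0.08190 = 331 × 1.08535 = 359.25 ppm.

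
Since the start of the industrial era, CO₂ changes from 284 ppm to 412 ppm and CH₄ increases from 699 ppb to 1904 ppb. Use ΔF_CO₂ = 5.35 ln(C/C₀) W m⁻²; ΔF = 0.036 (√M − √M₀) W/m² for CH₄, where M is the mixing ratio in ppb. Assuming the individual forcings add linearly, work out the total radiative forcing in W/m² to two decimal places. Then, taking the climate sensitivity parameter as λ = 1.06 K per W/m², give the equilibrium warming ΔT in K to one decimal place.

ΔF = 2.61 W/m²; ΔT = 2.8 K

CO₂: 5.35 × ln(412/284) = 5.35 × ln(1.45070) = 5.35 × 0.37205 = 1.9905 W/m².
CH₄: 0.036 × (√1904 − √699) = 0.036 × (43.6348 − 26.4386) = 0.036 × 17.1962 = 0.6191 W/m².
Total ΔF = 1.9905 + 0.6191 = 2.6096 W/m².
ΔT = λ ΔF = 1.06 × 2.61 = 2.7666 K.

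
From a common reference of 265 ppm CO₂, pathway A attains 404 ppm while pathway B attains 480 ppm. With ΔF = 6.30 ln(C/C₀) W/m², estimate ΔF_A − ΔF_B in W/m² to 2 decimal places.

ΔF_A − ΔF_B = -1.09 W/m²

ΔF_A = 6.30 ln(404/265) = 6.30 × 0.42169 = 2.6566 W/m².
ΔF_B = 6.30 ln(480/265) = 6.30 × 0.59406 = 3.7426 W/m².
Difference: 2.6566 − 3.7426 = -1.0860 W/m².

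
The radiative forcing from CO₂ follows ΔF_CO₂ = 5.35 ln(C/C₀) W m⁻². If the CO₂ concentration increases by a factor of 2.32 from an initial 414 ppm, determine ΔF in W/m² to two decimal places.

ΔF = 4.50 W/m²

Because the forcing depends only on the ratio C/C₀, the initial concentration does not enter.
ΔF = 5.35 × ln(2.32) = 5.35 × 0.84157 = 4.5024 W/m².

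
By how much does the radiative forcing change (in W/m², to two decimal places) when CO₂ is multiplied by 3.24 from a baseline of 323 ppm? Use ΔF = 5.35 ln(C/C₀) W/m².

Because the forcing depends only on the ratio C/C₀, the initial concentration does not enter.
ΔF = 5.35 × ln(3.24) = 5.35 × 1.17557 = 6.2893 W/m².

ΔF = 6.29 W/m²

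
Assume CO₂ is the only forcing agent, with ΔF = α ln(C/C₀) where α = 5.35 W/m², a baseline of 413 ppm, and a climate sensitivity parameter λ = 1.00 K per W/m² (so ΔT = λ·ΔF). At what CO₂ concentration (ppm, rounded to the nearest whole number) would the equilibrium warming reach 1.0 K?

Required forcing: ΔF = ΔT/λ = 1.0/1.00 = 1.0000 W/m².
Then ln(C/413) = ΔF/5.35 = 1.0000/5.35 = 0.18692.
So C = 413 × e^0.18692 = 413 × 1.20553 = 497.88 ppm.

C ≈ 498 ppm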